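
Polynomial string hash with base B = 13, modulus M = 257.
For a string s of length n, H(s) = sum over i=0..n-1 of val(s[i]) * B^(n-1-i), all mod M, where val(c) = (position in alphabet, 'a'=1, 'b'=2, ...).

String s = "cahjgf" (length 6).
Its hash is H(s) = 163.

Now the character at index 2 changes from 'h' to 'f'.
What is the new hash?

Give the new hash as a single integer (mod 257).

Answer: 138

Derivation:
val('h') = 8, val('f') = 6
Position k = 2, exponent = n-1-k = 3
B^3 mod M = 13^3 mod 257 = 141
Delta = (6 - 8) * 141 mod 257 = 232
New hash = (163 + 232) mod 257 = 138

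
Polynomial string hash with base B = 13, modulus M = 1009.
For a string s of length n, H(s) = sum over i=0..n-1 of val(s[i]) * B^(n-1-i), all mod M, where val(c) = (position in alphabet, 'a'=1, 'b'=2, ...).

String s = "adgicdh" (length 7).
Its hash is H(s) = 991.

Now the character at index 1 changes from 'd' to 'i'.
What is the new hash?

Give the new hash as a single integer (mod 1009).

val('d') = 4, val('i') = 9
Position k = 1, exponent = n-1-k = 5
B^5 mod M = 13^5 mod 1009 = 990
Delta = (9 - 4) * 990 mod 1009 = 914
New hash = (991 + 914) mod 1009 = 896

Answer: 896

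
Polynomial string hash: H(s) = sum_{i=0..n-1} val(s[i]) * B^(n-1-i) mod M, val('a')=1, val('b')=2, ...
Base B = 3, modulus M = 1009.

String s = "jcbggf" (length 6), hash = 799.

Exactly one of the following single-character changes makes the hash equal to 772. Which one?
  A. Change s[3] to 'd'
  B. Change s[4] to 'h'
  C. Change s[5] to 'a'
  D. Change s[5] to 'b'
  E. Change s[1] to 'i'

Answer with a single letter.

Answer: A

Derivation:
Option A: s[3]='g'->'d', delta=(4-7)*3^2 mod 1009 = 982, hash=799+982 mod 1009 = 772 <-- target
Option B: s[4]='g'->'h', delta=(8-7)*3^1 mod 1009 = 3, hash=799+3 mod 1009 = 802
Option C: s[5]='f'->'a', delta=(1-6)*3^0 mod 1009 = 1004, hash=799+1004 mod 1009 = 794
Option D: s[5]='f'->'b', delta=(2-6)*3^0 mod 1009 = 1005, hash=799+1005 mod 1009 = 795
Option E: s[1]='c'->'i', delta=(9-3)*3^4 mod 1009 = 486, hash=799+486 mod 1009 = 276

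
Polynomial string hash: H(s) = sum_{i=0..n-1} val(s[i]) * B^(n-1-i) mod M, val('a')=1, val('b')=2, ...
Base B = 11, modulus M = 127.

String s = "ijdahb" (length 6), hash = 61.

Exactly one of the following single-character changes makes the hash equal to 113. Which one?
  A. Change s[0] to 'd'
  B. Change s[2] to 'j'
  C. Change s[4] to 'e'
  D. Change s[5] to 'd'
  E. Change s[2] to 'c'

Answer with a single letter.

Option A: s[0]='i'->'d', delta=(4-9)*11^5 mod 127 = 52, hash=61+52 mod 127 = 113 <-- target
Option B: s[2]='d'->'j', delta=(10-4)*11^3 mod 127 = 112, hash=61+112 mod 127 = 46
Option C: s[4]='h'->'e', delta=(5-8)*11^1 mod 127 = 94, hash=61+94 mod 127 = 28
Option D: s[5]='b'->'d', delta=(4-2)*11^0 mod 127 = 2, hash=61+2 mod 127 = 63
Option E: s[2]='d'->'c', delta=(3-4)*11^3 mod 127 = 66, hash=61+66 mod 127 = 0

Answer: A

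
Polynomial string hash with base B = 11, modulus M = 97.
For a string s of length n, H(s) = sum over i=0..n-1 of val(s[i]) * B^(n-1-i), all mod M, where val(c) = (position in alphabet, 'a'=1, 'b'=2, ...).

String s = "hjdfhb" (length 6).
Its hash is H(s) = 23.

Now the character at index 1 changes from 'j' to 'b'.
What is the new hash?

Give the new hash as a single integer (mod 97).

Answer: 71

Derivation:
val('j') = 10, val('b') = 2
Position k = 1, exponent = n-1-k = 4
B^4 mod M = 11^4 mod 97 = 91
Delta = (2 - 10) * 91 mod 97 = 48
New hash = (23 + 48) mod 97 = 71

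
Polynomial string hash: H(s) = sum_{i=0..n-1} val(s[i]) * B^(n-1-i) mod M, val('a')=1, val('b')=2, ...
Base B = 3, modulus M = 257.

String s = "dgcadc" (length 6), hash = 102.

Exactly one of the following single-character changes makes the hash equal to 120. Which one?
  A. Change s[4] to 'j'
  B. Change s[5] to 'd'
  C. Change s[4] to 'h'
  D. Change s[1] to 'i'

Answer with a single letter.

Option A: s[4]='d'->'j', delta=(10-4)*3^1 mod 257 = 18, hash=102+18 mod 257 = 120 <-- target
Option B: s[5]='c'->'d', delta=(4-3)*3^0 mod 257 = 1, hash=102+1 mod 257 = 103
Option C: s[4]='d'->'h', delta=(8-4)*3^1 mod 257 = 12, hash=102+12 mod 257 = 114
Option D: s[1]='g'->'i', delta=(9-7)*3^4 mod 257 = 162, hash=102+162 mod 257 = 7

Answer: A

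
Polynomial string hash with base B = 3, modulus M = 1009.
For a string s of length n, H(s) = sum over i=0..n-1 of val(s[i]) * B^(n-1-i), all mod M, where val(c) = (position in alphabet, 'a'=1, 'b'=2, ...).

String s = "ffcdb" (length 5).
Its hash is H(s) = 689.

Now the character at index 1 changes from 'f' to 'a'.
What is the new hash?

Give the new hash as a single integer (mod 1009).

Answer: 554

Derivation:
val('f') = 6, val('a') = 1
Position k = 1, exponent = n-1-k = 3
B^3 mod M = 3^3 mod 1009 = 27
Delta = (1 - 6) * 27 mod 1009 = 874
New hash = (689 + 874) mod 1009 = 554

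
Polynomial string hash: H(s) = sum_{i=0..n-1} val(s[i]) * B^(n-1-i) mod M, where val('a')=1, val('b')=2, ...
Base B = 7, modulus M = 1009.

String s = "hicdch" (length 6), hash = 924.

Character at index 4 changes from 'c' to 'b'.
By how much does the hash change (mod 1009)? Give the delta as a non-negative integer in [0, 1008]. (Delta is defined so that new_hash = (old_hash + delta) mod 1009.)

Delta formula: (val(new) - val(old)) * B^(n-1-k) mod M
  val('b') - val('c') = 2 - 3 = -1
  B^(n-1-k) = 7^1 mod 1009 = 7
  Delta = -1 * 7 mod 1009 = 1002

Answer: 1002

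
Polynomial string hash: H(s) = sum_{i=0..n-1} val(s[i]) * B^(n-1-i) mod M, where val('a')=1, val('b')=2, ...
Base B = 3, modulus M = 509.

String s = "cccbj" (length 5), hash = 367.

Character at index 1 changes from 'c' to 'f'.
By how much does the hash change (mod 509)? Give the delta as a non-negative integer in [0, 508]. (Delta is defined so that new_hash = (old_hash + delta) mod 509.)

Answer: 81

Derivation:
Delta formula: (val(new) - val(old)) * B^(n-1-k) mod M
  val('f') - val('c') = 6 - 3 = 3
  B^(n-1-k) = 3^3 mod 509 = 27
  Delta = 3 * 27 mod 509 = 81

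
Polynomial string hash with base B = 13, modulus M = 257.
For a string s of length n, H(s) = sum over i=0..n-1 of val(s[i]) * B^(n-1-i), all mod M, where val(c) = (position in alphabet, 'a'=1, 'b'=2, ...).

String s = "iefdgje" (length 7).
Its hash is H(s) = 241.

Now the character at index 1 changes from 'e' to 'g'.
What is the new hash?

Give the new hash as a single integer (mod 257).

Answer: 97

Derivation:
val('e') = 5, val('g') = 7
Position k = 1, exponent = n-1-k = 5
B^5 mod M = 13^5 mod 257 = 185
Delta = (7 - 5) * 185 mod 257 = 113
New hash = (241 + 113) mod 257 = 97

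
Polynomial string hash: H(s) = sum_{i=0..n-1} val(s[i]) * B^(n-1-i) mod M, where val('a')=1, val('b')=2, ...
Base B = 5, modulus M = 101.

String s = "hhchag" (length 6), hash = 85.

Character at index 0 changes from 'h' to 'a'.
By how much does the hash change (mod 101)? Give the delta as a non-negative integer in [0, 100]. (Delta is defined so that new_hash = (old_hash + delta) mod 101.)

Delta formula: (val(new) - val(old)) * B^(n-1-k) mod M
  val('a') - val('h') = 1 - 8 = -7
  B^(n-1-k) = 5^5 mod 101 = 95
  Delta = -7 * 95 mod 101 = 42

Answer: 42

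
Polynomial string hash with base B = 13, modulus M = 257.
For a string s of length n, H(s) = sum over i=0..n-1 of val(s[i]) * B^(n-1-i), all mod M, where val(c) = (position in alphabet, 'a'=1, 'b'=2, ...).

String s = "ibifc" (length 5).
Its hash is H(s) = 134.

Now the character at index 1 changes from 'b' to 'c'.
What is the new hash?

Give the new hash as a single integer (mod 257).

val('b') = 2, val('c') = 3
Position k = 1, exponent = n-1-k = 3
B^3 mod M = 13^3 mod 257 = 141
Delta = (3 - 2) * 141 mod 257 = 141
New hash = (134 + 141) mod 257 = 18

Answer: 18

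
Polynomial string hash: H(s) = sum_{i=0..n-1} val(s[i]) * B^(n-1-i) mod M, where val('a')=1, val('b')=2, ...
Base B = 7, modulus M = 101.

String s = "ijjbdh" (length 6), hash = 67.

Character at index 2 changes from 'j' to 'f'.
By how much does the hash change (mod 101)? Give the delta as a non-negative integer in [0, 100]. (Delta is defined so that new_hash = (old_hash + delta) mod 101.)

Delta formula: (val(new) - val(old)) * B^(n-1-k) mod M
  val('f') - val('j') = 6 - 10 = -4
  B^(n-1-k) = 7^3 mod 101 = 40
  Delta = -4 * 40 mod 101 = 42

Answer: 42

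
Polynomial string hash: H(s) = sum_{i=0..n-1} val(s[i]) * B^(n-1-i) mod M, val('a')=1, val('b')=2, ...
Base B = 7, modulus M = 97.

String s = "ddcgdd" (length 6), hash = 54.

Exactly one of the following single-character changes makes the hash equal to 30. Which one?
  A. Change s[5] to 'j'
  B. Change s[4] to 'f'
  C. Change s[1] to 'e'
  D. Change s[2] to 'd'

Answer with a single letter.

Answer: C

Derivation:
Option A: s[5]='d'->'j', delta=(10-4)*7^0 mod 97 = 6, hash=54+6 mod 97 = 60
Option B: s[4]='d'->'f', delta=(6-4)*7^1 mod 97 = 14, hash=54+14 mod 97 = 68
Option C: s[1]='d'->'e', delta=(5-4)*7^4 mod 97 = 73, hash=54+73 mod 97 = 30 <-- target
Option D: s[2]='c'->'d', delta=(4-3)*7^3 mod 97 = 52, hash=54+52 mod 97 = 9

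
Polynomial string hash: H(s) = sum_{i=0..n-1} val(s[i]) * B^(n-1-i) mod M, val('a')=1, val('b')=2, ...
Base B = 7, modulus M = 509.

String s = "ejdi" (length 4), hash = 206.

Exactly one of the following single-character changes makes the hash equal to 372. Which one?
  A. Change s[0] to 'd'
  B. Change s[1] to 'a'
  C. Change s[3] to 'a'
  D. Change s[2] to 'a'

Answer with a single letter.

Answer: A

Derivation:
Option A: s[0]='e'->'d', delta=(4-5)*7^3 mod 509 = 166, hash=206+166 mod 509 = 372 <-- target
Option B: s[1]='j'->'a', delta=(1-10)*7^2 mod 509 = 68, hash=206+68 mod 509 = 274
Option C: s[3]='i'->'a', delta=(1-9)*7^0 mod 509 = 501, hash=206+501 mod 509 = 198
Option D: s[2]='d'->'a', delta=(1-4)*7^1 mod 509 = 488, hash=206+488 mod 509 = 185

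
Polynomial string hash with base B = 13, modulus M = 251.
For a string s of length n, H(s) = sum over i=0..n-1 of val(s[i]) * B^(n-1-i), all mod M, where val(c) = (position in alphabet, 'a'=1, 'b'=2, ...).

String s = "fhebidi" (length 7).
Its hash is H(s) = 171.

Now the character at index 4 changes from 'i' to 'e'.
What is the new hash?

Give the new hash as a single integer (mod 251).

Answer: 248

Derivation:
val('i') = 9, val('e') = 5
Position k = 4, exponent = n-1-k = 2
B^2 mod M = 13^2 mod 251 = 169
Delta = (5 - 9) * 169 mod 251 = 77
New hash = (171 + 77) mod 251 = 248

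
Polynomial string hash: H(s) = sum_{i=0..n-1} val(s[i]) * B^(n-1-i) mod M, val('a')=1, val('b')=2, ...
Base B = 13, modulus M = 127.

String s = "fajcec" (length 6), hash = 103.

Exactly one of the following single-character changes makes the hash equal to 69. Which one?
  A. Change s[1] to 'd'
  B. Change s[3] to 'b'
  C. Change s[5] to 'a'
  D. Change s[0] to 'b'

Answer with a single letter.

Option A: s[1]='a'->'d', delta=(4-1)*13^4 mod 127 = 85, hash=103+85 mod 127 = 61
Option B: s[3]='c'->'b', delta=(2-3)*13^2 mod 127 = 85, hash=103+85 mod 127 = 61
Option C: s[5]='c'->'a', delta=(1-3)*13^0 mod 127 = 125, hash=103+125 mod 127 = 101
Option D: s[0]='f'->'b', delta=(2-6)*13^5 mod 127 = 93, hash=103+93 mod 127 = 69 <-- target

Answer: D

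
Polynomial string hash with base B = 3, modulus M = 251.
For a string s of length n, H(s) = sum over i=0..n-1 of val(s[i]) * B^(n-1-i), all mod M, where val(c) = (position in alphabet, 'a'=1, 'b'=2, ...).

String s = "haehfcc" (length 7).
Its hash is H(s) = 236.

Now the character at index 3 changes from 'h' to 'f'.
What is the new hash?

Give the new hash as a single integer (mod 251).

Answer: 182

Derivation:
val('h') = 8, val('f') = 6
Position k = 3, exponent = n-1-k = 3
B^3 mod M = 3^3 mod 251 = 27
Delta = (6 - 8) * 27 mod 251 = 197
New hash = (236 + 197) mod 251 = 182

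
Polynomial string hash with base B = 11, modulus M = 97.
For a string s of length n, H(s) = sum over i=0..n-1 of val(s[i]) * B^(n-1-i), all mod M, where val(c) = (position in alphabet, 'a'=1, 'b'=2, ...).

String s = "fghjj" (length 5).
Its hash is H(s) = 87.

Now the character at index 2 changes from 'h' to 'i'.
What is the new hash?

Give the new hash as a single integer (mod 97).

Answer: 14

Derivation:
val('h') = 8, val('i') = 9
Position k = 2, exponent = n-1-k = 2
B^2 mod M = 11^2 mod 97 = 24
Delta = (9 - 8) * 24 mod 97 = 24
New hash = (87 + 24) mod 97 = 14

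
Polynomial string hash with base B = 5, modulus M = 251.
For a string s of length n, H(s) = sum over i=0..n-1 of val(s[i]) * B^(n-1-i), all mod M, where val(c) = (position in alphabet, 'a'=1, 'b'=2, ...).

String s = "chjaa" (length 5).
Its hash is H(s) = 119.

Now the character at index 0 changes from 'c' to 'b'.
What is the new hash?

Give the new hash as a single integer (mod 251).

Answer: 247

Derivation:
val('c') = 3, val('b') = 2
Position k = 0, exponent = n-1-k = 4
B^4 mod M = 5^4 mod 251 = 123
Delta = (2 - 3) * 123 mod 251 = 128
New hash = (119 + 128) mod 251 = 247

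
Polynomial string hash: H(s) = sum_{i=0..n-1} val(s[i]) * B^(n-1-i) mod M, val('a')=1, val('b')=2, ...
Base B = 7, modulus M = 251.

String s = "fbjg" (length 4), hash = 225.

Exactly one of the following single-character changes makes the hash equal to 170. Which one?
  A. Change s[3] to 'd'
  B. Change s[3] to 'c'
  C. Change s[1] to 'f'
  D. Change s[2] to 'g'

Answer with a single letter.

Option A: s[3]='g'->'d', delta=(4-7)*7^0 mod 251 = 248, hash=225+248 mod 251 = 222
Option B: s[3]='g'->'c', delta=(3-7)*7^0 mod 251 = 247, hash=225+247 mod 251 = 221
Option C: s[1]='b'->'f', delta=(6-2)*7^2 mod 251 = 196, hash=225+196 mod 251 = 170 <-- target
Option D: s[2]='j'->'g', delta=(7-10)*7^1 mod 251 = 230, hash=225+230 mod 251 = 204

Answer: C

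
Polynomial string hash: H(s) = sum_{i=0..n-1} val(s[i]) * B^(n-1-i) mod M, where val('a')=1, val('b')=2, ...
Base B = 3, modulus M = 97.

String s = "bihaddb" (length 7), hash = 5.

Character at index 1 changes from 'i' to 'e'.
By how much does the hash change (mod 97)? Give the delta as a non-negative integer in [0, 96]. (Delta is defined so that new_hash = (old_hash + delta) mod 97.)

Answer: 95

Derivation:
Delta formula: (val(new) - val(old)) * B^(n-1-k) mod M
  val('e') - val('i') = 5 - 9 = -4
  B^(n-1-k) = 3^5 mod 97 = 49
  Delta = -4 * 49 mod 97 = 95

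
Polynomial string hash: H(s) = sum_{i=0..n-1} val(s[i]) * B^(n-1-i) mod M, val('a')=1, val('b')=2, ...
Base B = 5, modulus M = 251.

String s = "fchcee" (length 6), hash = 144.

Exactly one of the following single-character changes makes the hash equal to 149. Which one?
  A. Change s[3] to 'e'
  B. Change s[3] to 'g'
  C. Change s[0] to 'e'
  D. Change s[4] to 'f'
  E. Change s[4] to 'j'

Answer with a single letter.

Answer: D

Derivation:
Option A: s[3]='c'->'e', delta=(5-3)*5^2 mod 251 = 50, hash=144+50 mod 251 = 194
Option B: s[3]='c'->'g', delta=(7-3)*5^2 mod 251 = 100, hash=144+100 mod 251 = 244
Option C: s[0]='f'->'e', delta=(5-6)*5^5 mod 251 = 138, hash=144+138 mod 251 = 31
Option D: s[4]='e'->'f', delta=(6-5)*5^1 mod 251 = 5, hash=144+5 mod 251 = 149 <-- target
Option E: s[4]='e'->'j', delta=(10-5)*5^1 mod 251 = 25, hash=144+25 mod 251 = 169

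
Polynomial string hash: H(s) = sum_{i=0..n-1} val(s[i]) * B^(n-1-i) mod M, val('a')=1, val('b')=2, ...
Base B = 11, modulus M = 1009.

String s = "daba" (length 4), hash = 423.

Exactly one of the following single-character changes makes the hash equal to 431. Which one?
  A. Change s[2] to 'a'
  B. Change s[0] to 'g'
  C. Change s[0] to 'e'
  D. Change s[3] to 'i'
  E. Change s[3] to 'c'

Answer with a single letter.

Option A: s[2]='b'->'a', delta=(1-2)*11^1 mod 1009 = 998, hash=423+998 mod 1009 = 412
Option B: s[0]='d'->'g', delta=(7-4)*11^3 mod 1009 = 966, hash=423+966 mod 1009 = 380
Option C: s[0]='d'->'e', delta=(5-4)*11^3 mod 1009 = 322, hash=423+322 mod 1009 = 745
Option D: s[3]='a'->'i', delta=(9-1)*11^0 mod 1009 = 8, hash=423+8 mod 1009 = 431 <-- target
Option E: s[3]='a'->'c', delta=(3-1)*11^0 mod 1009 = 2, hash=423+2 mod 1009 = 425

Answer: D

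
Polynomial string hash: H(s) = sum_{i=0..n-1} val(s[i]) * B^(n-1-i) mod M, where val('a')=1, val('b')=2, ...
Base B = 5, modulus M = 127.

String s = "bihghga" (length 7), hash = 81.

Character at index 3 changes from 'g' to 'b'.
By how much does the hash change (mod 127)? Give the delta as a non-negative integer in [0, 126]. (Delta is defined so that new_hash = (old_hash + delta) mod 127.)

Answer: 10

Derivation:
Delta formula: (val(new) - val(old)) * B^(n-1-k) mod M
  val('b') - val('g') = 2 - 7 = -5
  B^(n-1-k) = 5^3 mod 127 = 125
  Delta = -5 * 125 mod 127 = 10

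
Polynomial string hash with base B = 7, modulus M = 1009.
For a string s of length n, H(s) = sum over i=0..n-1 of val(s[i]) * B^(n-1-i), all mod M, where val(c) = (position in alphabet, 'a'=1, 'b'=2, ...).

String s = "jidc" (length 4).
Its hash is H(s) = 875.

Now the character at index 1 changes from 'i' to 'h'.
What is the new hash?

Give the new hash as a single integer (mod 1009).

val('i') = 9, val('h') = 8
Position k = 1, exponent = n-1-k = 2
B^2 mod M = 7^2 mod 1009 = 49
Delta = (8 - 9) * 49 mod 1009 = 960
New hash = (875 + 960) mod 1009 = 826

Answer: 826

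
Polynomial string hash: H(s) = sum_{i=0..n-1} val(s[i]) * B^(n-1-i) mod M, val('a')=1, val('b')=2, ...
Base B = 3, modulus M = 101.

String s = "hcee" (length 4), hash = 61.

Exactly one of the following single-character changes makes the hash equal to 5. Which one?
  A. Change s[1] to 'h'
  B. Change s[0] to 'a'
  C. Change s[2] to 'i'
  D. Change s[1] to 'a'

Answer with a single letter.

Option A: s[1]='c'->'h', delta=(8-3)*3^2 mod 101 = 45, hash=61+45 mod 101 = 5 <-- target
Option B: s[0]='h'->'a', delta=(1-8)*3^3 mod 101 = 13, hash=61+13 mod 101 = 74
Option C: s[2]='e'->'i', delta=(9-5)*3^1 mod 101 = 12, hash=61+12 mod 101 = 73
Option D: s[1]='c'->'a', delta=(1-3)*3^2 mod 101 = 83, hash=61+83 mod 101 = 43

Answer: A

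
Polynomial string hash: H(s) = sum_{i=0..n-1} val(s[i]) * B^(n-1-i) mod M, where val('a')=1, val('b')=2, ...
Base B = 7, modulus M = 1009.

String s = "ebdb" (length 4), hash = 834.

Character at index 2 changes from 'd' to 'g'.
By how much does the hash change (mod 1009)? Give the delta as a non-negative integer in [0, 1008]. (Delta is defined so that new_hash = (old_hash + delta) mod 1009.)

Delta formula: (val(new) - val(old)) * B^(n-1-k) mod M
  val('g') - val('d') = 7 - 4 = 3
  B^(n-1-k) = 7^1 mod 1009 = 7
  Delta = 3 * 7 mod 1009 = 21

Answer: 21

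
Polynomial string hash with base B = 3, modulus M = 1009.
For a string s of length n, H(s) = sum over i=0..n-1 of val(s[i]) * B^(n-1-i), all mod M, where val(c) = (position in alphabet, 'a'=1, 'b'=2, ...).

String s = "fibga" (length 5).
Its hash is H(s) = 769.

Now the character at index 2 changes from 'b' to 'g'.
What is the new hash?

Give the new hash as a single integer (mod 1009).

Answer: 814

Derivation:
val('b') = 2, val('g') = 7
Position k = 2, exponent = n-1-k = 2
B^2 mod M = 3^2 mod 1009 = 9
Delta = (7 - 2) * 9 mod 1009 = 45
New hash = (769 + 45) mod 1009 = 814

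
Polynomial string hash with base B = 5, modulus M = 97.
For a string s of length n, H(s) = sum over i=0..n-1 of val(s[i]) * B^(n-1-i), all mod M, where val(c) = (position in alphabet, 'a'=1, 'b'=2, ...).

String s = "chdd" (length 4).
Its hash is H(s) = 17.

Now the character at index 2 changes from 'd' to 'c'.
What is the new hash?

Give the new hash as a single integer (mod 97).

Answer: 12

Derivation:
val('d') = 4, val('c') = 3
Position k = 2, exponent = n-1-k = 1
B^1 mod M = 5^1 mod 97 = 5
Delta = (3 - 4) * 5 mod 97 = 92
New hash = (17 + 92) mod 97 = 12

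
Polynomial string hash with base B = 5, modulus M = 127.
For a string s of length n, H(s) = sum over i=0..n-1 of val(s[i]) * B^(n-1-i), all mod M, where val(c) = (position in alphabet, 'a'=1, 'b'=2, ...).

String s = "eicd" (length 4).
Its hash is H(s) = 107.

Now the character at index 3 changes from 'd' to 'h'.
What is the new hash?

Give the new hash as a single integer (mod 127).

val('d') = 4, val('h') = 8
Position k = 3, exponent = n-1-k = 0
B^0 mod M = 5^0 mod 127 = 1
Delta = (8 - 4) * 1 mod 127 = 4
New hash = (107 + 4) mod 127 = 111

Answer: 111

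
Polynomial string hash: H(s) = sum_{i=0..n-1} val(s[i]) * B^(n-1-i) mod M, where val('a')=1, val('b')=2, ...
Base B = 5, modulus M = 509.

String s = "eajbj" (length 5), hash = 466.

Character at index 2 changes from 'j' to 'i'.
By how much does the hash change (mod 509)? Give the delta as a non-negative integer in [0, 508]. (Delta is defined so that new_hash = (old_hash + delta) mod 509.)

Answer: 484

Derivation:
Delta formula: (val(new) - val(old)) * B^(n-1-k) mod M
  val('i') - val('j') = 9 - 10 = -1
  B^(n-1-k) = 5^2 mod 509 = 25
  Delta = -1 * 25 mod 509 = 484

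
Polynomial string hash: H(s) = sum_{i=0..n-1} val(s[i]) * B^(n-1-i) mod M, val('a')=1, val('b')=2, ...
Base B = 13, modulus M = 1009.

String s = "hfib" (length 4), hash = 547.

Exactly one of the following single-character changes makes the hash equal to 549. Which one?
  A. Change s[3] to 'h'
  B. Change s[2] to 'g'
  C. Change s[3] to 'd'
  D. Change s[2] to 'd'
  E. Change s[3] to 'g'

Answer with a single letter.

Answer: C

Derivation:
Option A: s[3]='b'->'h', delta=(8-2)*13^0 mod 1009 = 6, hash=547+6 mod 1009 = 553
Option B: s[2]='i'->'g', delta=(7-9)*13^1 mod 1009 = 983, hash=547+983 mod 1009 = 521
Option C: s[3]='b'->'d', delta=(4-2)*13^0 mod 1009 = 2, hash=547+2 mod 1009 = 549 <-- target
Option D: s[2]='i'->'d', delta=(4-9)*13^1 mod 1009 = 944, hash=547+944 mod 1009 = 482
Option E: s[3]='b'->'g', delta=(7-2)*13^0 mod 1009 = 5, hash=547+5 mod 1009 = 552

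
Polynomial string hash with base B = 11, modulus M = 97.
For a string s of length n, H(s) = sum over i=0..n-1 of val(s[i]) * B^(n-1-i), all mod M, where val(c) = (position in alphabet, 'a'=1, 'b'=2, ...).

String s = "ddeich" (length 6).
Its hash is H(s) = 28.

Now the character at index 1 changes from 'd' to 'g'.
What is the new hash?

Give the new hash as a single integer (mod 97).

Answer: 10

Derivation:
val('d') = 4, val('g') = 7
Position k = 1, exponent = n-1-k = 4
B^4 mod M = 11^4 mod 97 = 91
Delta = (7 - 4) * 91 mod 97 = 79
New hash = (28 + 79) mod 97 = 10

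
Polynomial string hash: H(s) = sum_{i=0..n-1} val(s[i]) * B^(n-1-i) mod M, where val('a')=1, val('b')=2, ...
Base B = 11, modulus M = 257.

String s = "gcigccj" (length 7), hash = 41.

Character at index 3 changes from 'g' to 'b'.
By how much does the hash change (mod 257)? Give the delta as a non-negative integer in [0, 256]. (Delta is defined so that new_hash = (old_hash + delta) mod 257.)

Answer: 27

Derivation:
Delta formula: (val(new) - val(old)) * B^(n-1-k) mod M
  val('b') - val('g') = 2 - 7 = -5
  B^(n-1-k) = 11^3 mod 257 = 46
  Delta = -5 * 46 mod 257 = 27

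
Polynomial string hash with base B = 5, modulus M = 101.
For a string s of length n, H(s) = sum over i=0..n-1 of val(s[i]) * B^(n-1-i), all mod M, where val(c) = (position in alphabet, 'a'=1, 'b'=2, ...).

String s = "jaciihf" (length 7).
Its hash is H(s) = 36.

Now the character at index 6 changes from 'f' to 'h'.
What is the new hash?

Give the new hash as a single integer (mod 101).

Answer: 38

Derivation:
val('f') = 6, val('h') = 8
Position k = 6, exponent = n-1-k = 0
B^0 mod M = 5^0 mod 101 = 1
Delta = (8 - 6) * 1 mod 101 = 2
New hash = (36 + 2) mod 101 = 38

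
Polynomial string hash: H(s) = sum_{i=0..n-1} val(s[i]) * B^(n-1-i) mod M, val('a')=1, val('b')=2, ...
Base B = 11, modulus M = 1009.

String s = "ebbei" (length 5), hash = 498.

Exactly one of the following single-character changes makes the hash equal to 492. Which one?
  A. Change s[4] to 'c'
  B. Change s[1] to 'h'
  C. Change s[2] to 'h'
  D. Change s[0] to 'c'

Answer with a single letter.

Answer: A

Derivation:
Option A: s[4]='i'->'c', delta=(3-9)*11^0 mod 1009 = 1003, hash=498+1003 mod 1009 = 492 <-- target
Option B: s[1]='b'->'h', delta=(8-2)*11^3 mod 1009 = 923, hash=498+923 mod 1009 = 412
Option C: s[2]='b'->'h', delta=(8-2)*11^2 mod 1009 = 726, hash=498+726 mod 1009 = 215
Option D: s[0]='e'->'c', delta=(3-5)*11^4 mod 1009 = 988, hash=498+988 mod 1009 = 477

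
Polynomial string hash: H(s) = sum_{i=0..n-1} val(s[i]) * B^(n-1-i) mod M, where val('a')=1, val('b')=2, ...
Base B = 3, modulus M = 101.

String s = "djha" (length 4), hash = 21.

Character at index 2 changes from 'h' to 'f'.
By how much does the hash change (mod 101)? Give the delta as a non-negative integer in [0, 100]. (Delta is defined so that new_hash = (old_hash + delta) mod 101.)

Delta formula: (val(new) - val(old)) * B^(n-1-k) mod M
  val('f') - val('h') = 6 - 8 = -2
  B^(n-1-k) = 3^1 mod 101 = 3
  Delta = -2 * 3 mod 101 = 95

Answer: 95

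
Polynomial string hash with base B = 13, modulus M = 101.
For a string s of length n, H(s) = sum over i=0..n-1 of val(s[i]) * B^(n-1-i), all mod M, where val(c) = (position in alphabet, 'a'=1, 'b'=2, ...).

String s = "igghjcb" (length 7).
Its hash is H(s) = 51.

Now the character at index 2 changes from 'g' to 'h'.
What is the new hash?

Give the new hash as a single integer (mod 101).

val('g') = 7, val('h') = 8
Position k = 2, exponent = n-1-k = 4
B^4 mod M = 13^4 mod 101 = 79
Delta = (8 - 7) * 79 mod 101 = 79
New hash = (51 + 79) mod 101 = 29

Answer: 29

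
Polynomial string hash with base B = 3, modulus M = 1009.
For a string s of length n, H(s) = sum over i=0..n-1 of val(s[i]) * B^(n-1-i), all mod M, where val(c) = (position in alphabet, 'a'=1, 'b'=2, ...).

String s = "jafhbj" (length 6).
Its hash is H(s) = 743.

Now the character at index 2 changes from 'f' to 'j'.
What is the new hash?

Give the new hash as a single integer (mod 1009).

Answer: 851

Derivation:
val('f') = 6, val('j') = 10
Position k = 2, exponent = n-1-k = 3
B^3 mod M = 3^3 mod 1009 = 27
Delta = (10 - 6) * 27 mod 1009 = 108
New hash = (743 + 108) mod 1009 = 851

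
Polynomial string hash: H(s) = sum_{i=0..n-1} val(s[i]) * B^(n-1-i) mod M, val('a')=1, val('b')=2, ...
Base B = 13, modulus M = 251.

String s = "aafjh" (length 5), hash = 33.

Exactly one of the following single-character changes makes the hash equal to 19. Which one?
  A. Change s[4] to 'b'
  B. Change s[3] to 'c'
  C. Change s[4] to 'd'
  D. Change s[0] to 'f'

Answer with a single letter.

Option A: s[4]='h'->'b', delta=(2-8)*13^0 mod 251 = 245, hash=33+245 mod 251 = 27
Option B: s[3]='j'->'c', delta=(3-10)*13^1 mod 251 = 160, hash=33+160 mod 251 = 193
Option C: s[4]='h'->'d', delta=(4-8)*13^0 mod 251 = 247, hash=33+247 mod 251 = 29
Option D: s[0]='a'->'f', delta=(6-1)*13^4 mod 251 = 237, hash=33+237 mod 251 = 19 <-- target

Answer: D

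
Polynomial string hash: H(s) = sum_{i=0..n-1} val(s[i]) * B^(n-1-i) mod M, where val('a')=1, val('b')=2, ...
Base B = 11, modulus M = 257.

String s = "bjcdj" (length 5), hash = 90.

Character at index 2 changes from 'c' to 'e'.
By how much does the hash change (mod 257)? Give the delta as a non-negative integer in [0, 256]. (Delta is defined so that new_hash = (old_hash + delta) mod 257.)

Answer: 242

Derivation:
Delta formula: (val(new) - val(old)) * B^(n-1-k) mod M
  val('e') - val('c') = 5 - 3 = 2
  B^(n-1-k) = 11^2 mod 257 = 121
  Delta = 2 * 121 mod 257 = 242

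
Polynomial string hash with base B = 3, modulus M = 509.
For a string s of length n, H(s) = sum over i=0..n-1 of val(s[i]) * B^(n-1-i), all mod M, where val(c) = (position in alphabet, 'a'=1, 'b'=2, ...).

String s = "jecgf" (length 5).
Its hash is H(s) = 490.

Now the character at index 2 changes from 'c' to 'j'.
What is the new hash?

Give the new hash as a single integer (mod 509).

val('c') = 3, val('j') = 10
Position k = 2, exponent = n-1-k = 2
B^2 mod M = 3^2 mod 509 = 9
Delta = (10 - 3) * 9 mod 509 = 63
New hash = (490 + 63) mod 509 = 44

Answer: 44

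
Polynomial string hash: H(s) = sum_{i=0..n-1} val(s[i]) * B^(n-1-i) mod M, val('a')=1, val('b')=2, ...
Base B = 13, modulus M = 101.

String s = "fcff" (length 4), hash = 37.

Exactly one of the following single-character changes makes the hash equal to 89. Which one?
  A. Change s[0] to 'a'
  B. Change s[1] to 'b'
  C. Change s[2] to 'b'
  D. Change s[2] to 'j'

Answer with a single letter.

Answer: D

Derivation:
Option A: s[0]='f'->'a', delta=(1-6)*13^3 mod 101 = 24, hash=37+24 mod 101 = 61
Option B: s[1]='c'->'b', delta=(2-3)*13^2 mod 101 = 33, hash=37+33 mod 101 = 70
Option C: s[2]='f'->'b', delta=(2-6)*13^1 mod 101 = 49, hash=37+49 mod 101 = 86
Option D: s[2]='f'->'j', delta=(10-6)*13^1 mod 101 = 52, hash=37+52 mod 101 = 89 <-- target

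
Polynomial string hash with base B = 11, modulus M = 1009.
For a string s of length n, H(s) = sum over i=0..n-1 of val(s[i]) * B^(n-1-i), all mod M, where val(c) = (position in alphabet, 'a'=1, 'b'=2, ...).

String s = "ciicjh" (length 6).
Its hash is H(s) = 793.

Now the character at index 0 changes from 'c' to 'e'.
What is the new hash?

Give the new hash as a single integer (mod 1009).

val('c') = 3, val('e') = 5
Position k = 0, exponent = n-1-k = 5
B^5 mod M = 11^5 mod 1009 = 620
Delta = (5 - 3) * 620 mod 1009 = 231
New hash = (793 + 231) mod 1009 = 15

Answer: 15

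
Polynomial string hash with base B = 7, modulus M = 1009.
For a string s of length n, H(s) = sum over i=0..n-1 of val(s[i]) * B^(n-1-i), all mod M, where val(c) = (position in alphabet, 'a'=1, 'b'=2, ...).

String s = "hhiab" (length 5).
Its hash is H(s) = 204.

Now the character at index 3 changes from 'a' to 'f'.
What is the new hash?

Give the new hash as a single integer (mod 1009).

Answer: 239

Derivation:
val('a') = 1, val('f') = 6
Position k = 3, exponent = n-1-k = 1
B^1 mod M = 7^1 mod 1009 = 7
Delta = (6 - 1) * 7 mod 1009 = 35
New hash = (204 + 35) mod 1009 = 239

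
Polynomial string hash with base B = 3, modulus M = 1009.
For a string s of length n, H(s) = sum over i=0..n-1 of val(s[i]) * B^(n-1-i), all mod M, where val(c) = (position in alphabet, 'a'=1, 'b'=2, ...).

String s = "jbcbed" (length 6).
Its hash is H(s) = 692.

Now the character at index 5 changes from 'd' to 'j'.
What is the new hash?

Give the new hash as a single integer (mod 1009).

val('d') = 4, val('j') = 10
Position k = 5, exponent = n-1-k = 0
B^0 mod M = 3^0 mod 1009 = 1
Delta = (10 - 4) * 1 mod 1009 = 6
New hash = (692 + 6) mod 1009 = 698

Answer: 698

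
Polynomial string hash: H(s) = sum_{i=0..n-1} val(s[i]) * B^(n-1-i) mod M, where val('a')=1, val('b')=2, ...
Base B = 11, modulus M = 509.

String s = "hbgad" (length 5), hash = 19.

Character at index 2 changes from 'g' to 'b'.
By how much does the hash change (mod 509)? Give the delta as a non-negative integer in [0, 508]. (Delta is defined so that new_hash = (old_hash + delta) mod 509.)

Delta formula: (val(new) - val(old)) * B^(n-1-k) mod M
  val('b') - val('g') = 2 - 7 = -5
  B^(n-1-k) = 11^2 mod 509 = 121
  Delta = -5 * 121 mod 509 = 413

Answer: 413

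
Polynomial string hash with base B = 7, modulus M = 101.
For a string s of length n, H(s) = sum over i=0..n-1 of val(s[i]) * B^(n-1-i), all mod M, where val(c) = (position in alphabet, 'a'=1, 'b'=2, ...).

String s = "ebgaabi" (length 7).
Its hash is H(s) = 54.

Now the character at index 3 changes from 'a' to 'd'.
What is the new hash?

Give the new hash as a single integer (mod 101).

val('a') = 1, val('d') = 4
Position k = 3, exponent = n-1-k = 3
B^3 mod M = 7^3 mod 101 = 40
Delta = (4 - 1) * 40 mod 101 = 19
New hash = (54 + 19) mod 101 = 73

Answer: 73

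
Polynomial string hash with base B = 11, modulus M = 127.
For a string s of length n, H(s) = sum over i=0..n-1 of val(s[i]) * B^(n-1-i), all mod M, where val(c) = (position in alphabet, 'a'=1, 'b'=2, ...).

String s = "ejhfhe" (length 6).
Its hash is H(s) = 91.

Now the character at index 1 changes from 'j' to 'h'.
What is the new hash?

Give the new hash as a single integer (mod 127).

val('j') = 10, val('h') = 8
Position k = 1, exponent = n-1-k = 4
B^4 mod M = 11^4 mod 127 = 36
Delta = (8 - 10) * 36 mod 127 = 55
New hash = (91 + 55) mod 127 = 19

Answer: 19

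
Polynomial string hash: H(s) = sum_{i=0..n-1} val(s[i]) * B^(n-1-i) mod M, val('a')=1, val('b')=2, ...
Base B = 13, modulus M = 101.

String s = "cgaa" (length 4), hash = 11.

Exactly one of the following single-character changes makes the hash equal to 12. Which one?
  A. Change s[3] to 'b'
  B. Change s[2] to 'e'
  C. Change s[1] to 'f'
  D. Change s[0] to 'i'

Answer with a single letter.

Answer: A

Derivation:
Option A: s[3]='a'->'b', delta=(2-1)*13^0 mod 101 = 1, hash=11+1 mod 101 = 12 <-- target
Option B: s[2]='a'->'e', delta=(5-1)*13^1 mod 101 = 52, hash=11+52 mod 101 = 63
Option C: s[1]='g'->'f', delta=(6-7)*13^2 mod 101 = 33, hash=11+33 mod 101 = 44
Option D: s[0]='c'->'i', delta=(9-3)*13^3 mod 101 = 52, hash=11+52 mod 101 = 63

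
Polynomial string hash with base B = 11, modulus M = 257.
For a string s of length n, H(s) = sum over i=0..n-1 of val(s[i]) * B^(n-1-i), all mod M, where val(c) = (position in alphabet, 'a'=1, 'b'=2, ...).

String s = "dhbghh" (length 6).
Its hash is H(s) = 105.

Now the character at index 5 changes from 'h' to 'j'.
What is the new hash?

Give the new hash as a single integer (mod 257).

val('h') = 8, val('j') = 10
Position k = 5, exponent = n-1-k = 0
B^0 mod M = 11^0 mod 257 = 1
Delta = (10 - 8) * 1 mod 257 = 2
New hash = (105 + 2) mod 257 = 107

Answer: 107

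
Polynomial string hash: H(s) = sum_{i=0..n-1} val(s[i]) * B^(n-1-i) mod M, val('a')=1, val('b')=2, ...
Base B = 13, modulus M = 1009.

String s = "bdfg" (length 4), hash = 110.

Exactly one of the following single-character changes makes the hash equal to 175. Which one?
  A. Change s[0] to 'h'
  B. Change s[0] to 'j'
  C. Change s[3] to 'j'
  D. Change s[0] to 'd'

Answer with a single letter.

Answer: A

Derivation:
Option A: s[0]='b'->'h', delta=(8-2)*13^3 mod 1009 = 65, hash=110+65 mod 1009 = 175 <-- target
Option B: s[0]='b'->'j', delta=(10-2)*13^3 mod 1009 = 423, hash=110+423 mod 1009 = 533
Option C: s[3]='g'->'j', delta=(10-7)*13^0 mod 1009 = 3, hash=110+3 mod 1009 = 113
Option D: s[0]='b'->'d', delta=(4-2)*13^3 mod 1009 = 358, hash=110+358 mod 1009 = 468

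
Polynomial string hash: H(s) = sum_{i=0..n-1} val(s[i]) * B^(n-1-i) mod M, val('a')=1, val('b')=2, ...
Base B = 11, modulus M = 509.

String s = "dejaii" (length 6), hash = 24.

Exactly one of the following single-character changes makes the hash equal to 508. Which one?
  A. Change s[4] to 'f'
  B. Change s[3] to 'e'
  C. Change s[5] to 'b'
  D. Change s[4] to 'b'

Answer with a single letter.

Answer: B

Derivation:
Option A: s[4]='i'->'f', delta=(6-9)*11^1 mod 509 = 476, hash=24+476 mod 509 = 500
Option B: s[3]='a'->'e', delta=(5-1)*11^2 mod 509 = 484, hash=24+484 mod 509 = 508 <-- target
Option C: s[5]='i'->'b', delta=(2-9)*11^0 mod 509 = 502, hash=24+502 mod 509 = 17
Option D: s[4]='i'->'b', delta=(2-9)*11^1 mod 509 = 432, hash=24+432 mod 509 = 456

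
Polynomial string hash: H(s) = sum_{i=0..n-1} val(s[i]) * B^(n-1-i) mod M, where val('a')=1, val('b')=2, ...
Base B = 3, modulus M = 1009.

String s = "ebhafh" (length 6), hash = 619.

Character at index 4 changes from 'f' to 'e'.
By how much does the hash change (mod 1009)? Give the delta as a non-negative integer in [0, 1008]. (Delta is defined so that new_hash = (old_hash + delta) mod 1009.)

Answer: 1006

Derivation:
Delta formula: (val(new) - val(old)) * B^(n-1-k) mod M
  val('e') - val('f') = 5 - 6 = -1
  B^(n-1-k) = 3^1 mod 1009 = 3
  Delta = -1 * 3 mod 1009 = 1006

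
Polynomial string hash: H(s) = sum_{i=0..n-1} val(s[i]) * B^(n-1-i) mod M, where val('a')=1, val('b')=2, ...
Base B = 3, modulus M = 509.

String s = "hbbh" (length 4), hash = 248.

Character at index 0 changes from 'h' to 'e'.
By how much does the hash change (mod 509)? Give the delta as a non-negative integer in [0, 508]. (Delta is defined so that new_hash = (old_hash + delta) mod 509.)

Answer: 428

Derivation:
Delta formula: (val(new) - val(old)) * B^(n-1-k) mod M
  val('e') - val('h') = 5 - 8 = -3
  B^(n-1-k) = 3^3 mod 509 = 27
  Delta = -3 * 27 mod 509 = 428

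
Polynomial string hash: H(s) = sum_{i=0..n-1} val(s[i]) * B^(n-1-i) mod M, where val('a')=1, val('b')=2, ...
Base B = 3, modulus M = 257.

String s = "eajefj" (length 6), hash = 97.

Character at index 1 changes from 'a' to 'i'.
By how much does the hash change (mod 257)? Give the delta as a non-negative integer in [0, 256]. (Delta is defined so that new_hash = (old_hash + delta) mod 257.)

Answer: 134

Derivation:
Delta formula: (val(new) - val(old)) * B^(n-1-k) mod M
  val('i') - val('a') = 9 - 1 = 8
  B^(n-1-k) = 3^4 mod 257 = 81
  Delta = 8 * 81 mod 257 = 134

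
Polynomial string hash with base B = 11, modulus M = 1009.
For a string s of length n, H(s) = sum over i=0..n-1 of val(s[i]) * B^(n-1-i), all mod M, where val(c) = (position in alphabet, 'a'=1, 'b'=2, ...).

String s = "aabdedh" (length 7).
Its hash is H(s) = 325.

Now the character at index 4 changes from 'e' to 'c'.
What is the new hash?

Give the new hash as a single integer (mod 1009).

Answer: 83

Derivation:
val('e') = 5, val('c') = 3
Position k = 4, exponent = n-1-k = 2
B^2 mod M = 11^2 mod 1009 = 121
Delta = (3 - 5) * 121 mod 1009 = 767
New hash = (325 + 767) mod 1009 = 83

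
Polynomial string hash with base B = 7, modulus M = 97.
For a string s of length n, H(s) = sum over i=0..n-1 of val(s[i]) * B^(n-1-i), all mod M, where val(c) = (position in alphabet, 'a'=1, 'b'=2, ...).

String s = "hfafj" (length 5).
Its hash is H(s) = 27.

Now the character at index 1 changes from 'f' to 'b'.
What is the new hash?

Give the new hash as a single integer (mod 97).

val('f') = 6, val('b') = 2
Position k = 1, exponent = n-1-k = 3
B^3 mod M = 7^3 mod 97 = 52
Delta = (2 - 6) * 52 mod 97 = 83
New hash = (27 + 83) mod 97 = 13

Answer: 13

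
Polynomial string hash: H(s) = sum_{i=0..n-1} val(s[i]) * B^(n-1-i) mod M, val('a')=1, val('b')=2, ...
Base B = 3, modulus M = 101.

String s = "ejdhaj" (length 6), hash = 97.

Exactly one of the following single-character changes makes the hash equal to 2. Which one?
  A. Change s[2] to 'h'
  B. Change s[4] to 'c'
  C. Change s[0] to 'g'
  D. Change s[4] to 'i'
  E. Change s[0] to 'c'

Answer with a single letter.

Option A: s[2]='d'->'h', delta=(8-4)*3^3 mod 101 = 7, hash=97+7 mod 101 = 3
Option B: s[4]='a'->'c', delta=(3-1)*3^1 mod 101 = 6, hash=97+6 mod 101 = 2 <-- target
Option C: s[0]='e'->'g', delta=(7-5)*3^5 mod 101 = 82, hash=97+82 mod 101 = 78
Option D: s[4]='a'->'i', delta=(9-1)*3^1 mod 101 = 24, hash=97+24 mod 101 = 20
Option E: s[0]='e'->'c', delta=(3-5)*3^5 mod 101 = 19, hash=97+19 mod 101 = 15

Answer: B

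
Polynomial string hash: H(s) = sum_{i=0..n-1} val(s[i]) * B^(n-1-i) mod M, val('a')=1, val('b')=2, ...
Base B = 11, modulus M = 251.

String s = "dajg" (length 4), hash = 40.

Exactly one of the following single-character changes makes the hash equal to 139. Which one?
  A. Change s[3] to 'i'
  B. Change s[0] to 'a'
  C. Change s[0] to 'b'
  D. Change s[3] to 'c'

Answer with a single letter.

Answer: C

Derivation:
Option A: s[3]='g'->'i', delta=(9-7)*11^0 mod 251 = 2, hash=40+2 mod 251 = 42
Option B: s[0]='d'->'a', delta=(1-4)*11^3 mod 251 = 23, hash=40+23 mod 251 = 63
Option C: s[0]='d'->'b', delta=(2-4)*11^3 mod 251 = 99, hash=40+99 mod 251 = 139 <-- target
Option D: s[3]='g'->'c', delta=(3-7)*11^0 mod 251 = 247, hash=40+247 mod 251 = 36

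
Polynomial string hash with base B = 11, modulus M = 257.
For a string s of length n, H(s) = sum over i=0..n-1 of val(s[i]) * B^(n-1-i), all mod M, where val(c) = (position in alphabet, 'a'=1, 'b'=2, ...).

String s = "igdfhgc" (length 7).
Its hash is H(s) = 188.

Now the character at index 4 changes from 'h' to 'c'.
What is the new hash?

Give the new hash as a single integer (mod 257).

Answer: 97

Derivation:
val('h') = 8, val('c') = 3
Position k = 4, exponent = n-1-k = 2
B^2 mod M = 11^2 mod 257 = 121
Delta = (3 - 8) * 121 mod 257 = 166
New hash = (188 + 166) mod 257 = 97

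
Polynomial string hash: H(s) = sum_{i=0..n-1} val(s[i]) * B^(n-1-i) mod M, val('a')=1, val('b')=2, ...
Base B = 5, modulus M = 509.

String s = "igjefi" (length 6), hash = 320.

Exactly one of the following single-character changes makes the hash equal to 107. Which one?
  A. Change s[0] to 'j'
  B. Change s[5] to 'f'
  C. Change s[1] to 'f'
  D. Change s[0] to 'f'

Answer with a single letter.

Option A: s[0]='i'->'j', delta=(10-9)*5^5 mod 509 = 71, hash=320+71 mod 509 = 391
Option B: s[5]='i'->'f', delta=(6-9)*5^0 mod 509 = 506, hash=320+506 mod 509 = 317
Option C: s[1]='g'->'f', delta=(6-7)*5^4 mod 509 = 393, hash=320+393 mod 509 = 204
Option D: s[0]='i'->'f', delta=(6-9)*5^5 mod 509 = 296, hash=320+296 mod 509 = 107 <-- target

Answer: D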